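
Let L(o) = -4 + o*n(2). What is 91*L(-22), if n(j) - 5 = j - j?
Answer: -10374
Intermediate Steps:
n(j) = 5 (n(j) = 5 + (j - j) = 5 + 0 = 5)
L(o) = -4 + 5*o (L(o) = -4 + o*5 = -4 + 5*o)
91*L(-22) = 91*(-4 + 5*(-22)) = 91*(-4 - 110) = 91*(-114) = -10374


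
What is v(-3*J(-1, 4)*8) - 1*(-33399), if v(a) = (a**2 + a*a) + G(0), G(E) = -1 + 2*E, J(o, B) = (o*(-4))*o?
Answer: 51830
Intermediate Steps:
J(o, B) = -4*o**2 (J(o, B) = (-4*o)*o = -4*o**2)
v(a) = -1 + 2*a**2 (v(a) = (a**2 + a*a) + (-1 + 2*0) = (a**2 + a**2) + (-1 + 0) = 2*a**2 - 1 = -1 + 2*a**2)
v(-3*J(-1, 4)*8) - 1*(-33399) = (-1 + 2*(-(-12)*(-1)**2*8)**2) - 1*(-33399) = (-1 + 2*(-(-12)*8)**2) + 33399 = (-1 + 2*(-3*(-4)*8)**2) + 33399 = (-1 + 2*(12*8)**2) + 33399 = (-1 + 2*96**2) + 33399 = (-1 + 2*9216) + 33399 = (-1 + 18432) + 33399 = 18431 + 33399 = 51830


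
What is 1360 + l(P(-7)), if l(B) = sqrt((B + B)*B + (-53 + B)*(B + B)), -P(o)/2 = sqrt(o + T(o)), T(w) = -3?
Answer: 1360 + 2*10**(1/4)*sqrt(-4*sqrt(10) + 53*I) ≈ 1376.3 + 20.606*I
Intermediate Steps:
P(o) = -2*sqrt(-3 + o) (P(o) = -2*sqrt(o - 3) = -2*sqrt(-3 + o))
l(B) = sqrt(2*B**2 + 2*B*(-53 + B)) (l(B) = sqrt((2*B)*B + (-53 + B)*(2*B)) = sqrt(2*B**2 + 2*B*(-53 + B)))
1360 + l(P(-7)) = 1360 + sqrt(2)*sqrt((-2*sqrt(-3 - 7))*(-53 + 2*(-2*sqrt(-3 - 7)))) = 1360 + sqrt(2)*sqrt((-2*I*sqrt(10))*(-53 + 2*(-2*I*sqrt(10)))) = 1360 + sqrt(2)*sqrt((-2*I*sqrt(10))*(-53 - 4*I*sqrt(10))) = 1360 + sqrt(2)*sqrt(-2*I*sqrt(10)*(-53 - 4*I*sqrt(10))) = 1360 + sqrt(2)*(2**(3/4)*5**(1/4)*sqrt(-I*(-53 - 4*I*sqrt(10)))) = 1360 + 2*10**(1/4)*sqrt(-I*(-53 - 4*I*sqrt(10)))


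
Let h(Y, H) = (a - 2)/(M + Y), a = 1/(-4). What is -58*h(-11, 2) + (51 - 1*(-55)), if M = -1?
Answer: 761/8 ≈ 95.125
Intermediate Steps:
a = -1/4 ≈ -0.25000
h(Y, H) = -9/(4*(-1 + Y)) (h(Y, H) = (-1/4 - 2)/(-1 + Y) = -9/(4*(-1 + Y)))
-58*h(-11, 2) + (51 - 1*(-55)) = -(-522)/(-4 + 4*(-11)) + (51 - 1*(-55)) = -(-522)/(-4 - 44) + (51 + 55) = -(-522)/(-48) + 106 = -(-522)*(-1)/48 + 106 = -58*3/16 + 106 = -87/8 + 106 = 761/8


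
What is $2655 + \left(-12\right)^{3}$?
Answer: $927$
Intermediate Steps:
$2655 + \left(-12\right)^{3} = 2655 - 1728 = 927$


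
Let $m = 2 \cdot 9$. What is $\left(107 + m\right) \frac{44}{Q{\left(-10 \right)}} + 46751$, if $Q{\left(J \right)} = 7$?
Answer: $\frac{332757}{7} \approx 47537.0$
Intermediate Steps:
$m = 18$
$\left(107 + m\right) \frac{44}{Q{\left(-10 \right)}} + 46751 = \left(107 + 18\right) \frac{44}{7} + 46751 = 125 \cdot 44 \cdot \frac{1}{7} + 46751 = 125 \cdot \frac{44}{7} + 46751 = \frac{5500}{7} + 46751 = \frac{332757}{7}$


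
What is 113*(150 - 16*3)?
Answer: 11526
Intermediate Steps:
113*(150 - 16*3) = 113*(150 - 48) = 113*102 = 11526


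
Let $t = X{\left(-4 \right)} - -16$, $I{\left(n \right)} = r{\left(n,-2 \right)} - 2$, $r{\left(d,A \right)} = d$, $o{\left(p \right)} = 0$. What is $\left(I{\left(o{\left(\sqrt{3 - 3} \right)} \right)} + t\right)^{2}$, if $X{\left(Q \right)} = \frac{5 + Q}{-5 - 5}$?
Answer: $\frac{19321}{100} \approx 193.21$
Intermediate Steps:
$X{\left(Q \right)} = - \frac{1}{2} - \frac{Q}{10}$ ($X{\left(Q \right)} = \frac{5 + Q}{-10} = \left(5 + Q\right) \left(- \frac{1}{10}\right) = - \frac{1}{2} - \frac{Q}{10}$)
$I{\left(n \right)} = -2 + n$ ($I{\left(n \right)} = n - 2 = -2 + n$)
$t = \frac{159}{10}$ ($t = \left(- \frac{1}{2} - - \frac{2}{5}\right) - -16 = \left(- \frac{1}{2} + \frac{2}{5}\right) + 16 = - \frac{1}{10} + 16 = \frac{159}{10} \approx 15.9$)
$\left(I{\left(o{\left(\sqrt{3 - 3} \right)} \right)} + t\right)^{2} = \left(\left(-2 + 0\right) + \frac{159}{10}\right)^{2} = \left(-2 + \frac{159}{10}\right)^{2} = \left(\frac{139}{10}\right)^{2} = \frac{19321}{100}$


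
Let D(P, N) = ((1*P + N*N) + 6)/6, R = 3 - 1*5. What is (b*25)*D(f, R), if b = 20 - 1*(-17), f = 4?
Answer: 6475/3 ≈ 2158.3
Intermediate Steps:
R = -2 (R = 3 - 5 = -2)
b = 37 (b = 20 + 17 = 37)
D(P, N) = 1 + P/6 + N²/6 (D(P, N) = ((P + N²) + 6)*(⅙) = (6 + P + N²)*(⅙) = 1 + P/6 + N²/6)
(b*25)*D(f, R) = (37*25)*(1 + (⅙)*4 + (⅙)*(-2)²) = 925*(1 + ⅔ + (⅙)*4) = 925*(1 + ⅔ + ⅔) = 925*(7/3) = 6475/3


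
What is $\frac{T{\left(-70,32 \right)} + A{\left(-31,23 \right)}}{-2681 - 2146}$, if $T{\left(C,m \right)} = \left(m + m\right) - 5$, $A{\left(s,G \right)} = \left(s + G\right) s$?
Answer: $- \frac{307}{4827} \approx -0.063601$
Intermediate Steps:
$A{\left(s,G \right)} = s \left(G + s\right)$ ($A{\left(s,G \right)} = \left(G + s\right) s = s \left(G + s\right)$)
$T{\left(C,m \right)} = -5 + 2 m$ ($T{\left(C,m \right)} = 2 m - 5 = -5 + 2 m$)
$\frac{T{\left(-70,32 \right)} + A{\left(-31,23 \right)}}{-2681 - 2146} = \frac{\left(-5 + 2 \cdot 32\right) - 31 \left(23 - 31\right)}{-2681 - 2146} = \frac{\left(-5 + 64\right) - -248}{-4827} = \left(59 + 248\right) \left(- \frac{1}{4827}\right) = 307 \left(- \frac{1}{4827}\right) = - \frac{307}{4827}$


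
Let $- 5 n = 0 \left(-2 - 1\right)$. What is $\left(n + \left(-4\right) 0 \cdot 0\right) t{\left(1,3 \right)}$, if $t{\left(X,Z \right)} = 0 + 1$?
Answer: $0$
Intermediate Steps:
$t{\left(X,Z \right)} = 1$
$n = 0$ ($n = - \frac{0 \left(-2 - 1\right)}{5} = - \frac{0 \left(-3\right)}{5} = \left(- \frac{1}{5}\right) 0 = 0$)
$\left(n + \left(-4\right) 0 \cdot 0\right) t{\left(1,3 \right)} = \left(0 + \left(-4\right) 0 \cdot 0\right) 1 = \left(0 + 0 \cdot 0\right) 1 = \left(0 + 0\right) 1 = 0 \cdot 1 = 0$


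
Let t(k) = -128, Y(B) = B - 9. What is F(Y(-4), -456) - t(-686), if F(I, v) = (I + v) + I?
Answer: -354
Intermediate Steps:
Y(B) = -9 + B
F(I, v) = v + 2*I
F(Y(-4), -456) - t(-686) = (-456 + 2*(-9 - 4)) - 1*(-128) = (-456 + 2*(-13)) + 128 = (-456 - 26) + 128 = -482 + 128 = -354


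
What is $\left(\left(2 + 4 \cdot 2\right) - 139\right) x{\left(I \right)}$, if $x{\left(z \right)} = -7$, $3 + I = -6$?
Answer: $903$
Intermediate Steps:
$I = -9$ ($I = -3 - 6 = -9$)
$\left(\left(2 + 4 \cdot 2\right) - 139\right) x{\left(I \right)} = \left(\left(2 + 4 \cdot 2\right) - 139\right) \left(-7\right) = \left(\left(2 + 8\right) - 139\right) \left(-7\right) = \left(10 - 139\right) \left(-7\right) = \left(-129\right) \left(-7\right) = 903$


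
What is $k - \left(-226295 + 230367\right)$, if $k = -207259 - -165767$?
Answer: $-45564$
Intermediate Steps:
$k = -41492$ ($k = -207259 + 165767 = -41492$)
$k - \left(-226295 + 230367\right) = -41492 - \left(-226295 + 230367\right) = -41492 - 4072 = -45564$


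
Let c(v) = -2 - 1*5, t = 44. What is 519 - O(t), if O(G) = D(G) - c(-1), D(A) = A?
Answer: 468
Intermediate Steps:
c(v) = -7 (c(v) = -2 - 5 = -7)
O(G) = 7 + G (O(G) = G - 1*(-7) = G + 7 = 7 + G)
519 - O(t) = 519 - (7 + 44) = 519 - 1*51 = 519 - 51 = 468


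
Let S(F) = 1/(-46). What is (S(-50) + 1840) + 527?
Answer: 108881/46 ≈ 2367.0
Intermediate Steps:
S(F) = -1/46
(S(-50) + 1840) + 527 = (-1/46 + 1840) + 527 = 84639/46 + 527 = 108881/46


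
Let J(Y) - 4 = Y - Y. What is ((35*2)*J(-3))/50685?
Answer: 56/10137 ≈ 0.0055243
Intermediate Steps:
J(Y) = 4 (J(Y) = 4 + (Y - Y) = 4 + 0 = 4)
((35*2)*J(-3))/50685 = ((35*2)*4)/50685 = (70*4)*(1/50685) = 280*(1/50685) = 56/10137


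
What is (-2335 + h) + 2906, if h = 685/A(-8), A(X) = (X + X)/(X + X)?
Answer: 1256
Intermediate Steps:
A(X) = 1 (A(X) = (2*X)/((2*X)) = (2*X)*(1/(2*X)) = 1)
h = 685 (h = 685/1 = 685*1 = 685)
(-2335 + h) + 2906 = (-2335 + 685) + 2906 = -1650 + 2906 = 1256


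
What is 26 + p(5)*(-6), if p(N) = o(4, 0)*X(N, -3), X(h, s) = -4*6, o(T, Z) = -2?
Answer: -262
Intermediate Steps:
X(h, s) = -24
p(N) = 48 (p(N) = -2*(-24) = 48)
26 + p(5)*(-6) = 26 + 48*(-6) = 26 - 288 = -262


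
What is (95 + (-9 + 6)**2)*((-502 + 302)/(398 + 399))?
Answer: -20800/797 ≈ -26.098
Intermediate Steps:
(95 + (-9 + 6)**2)*((-502 + 302)/(398 + 399)) = (95 + (-3)**2)*(-200/797) = (95 + 9)*(-200*1/797) = 104*(-200/797) = -20800/797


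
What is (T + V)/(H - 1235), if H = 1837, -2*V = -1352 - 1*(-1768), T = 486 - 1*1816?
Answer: -769/301 ≈ -2.5548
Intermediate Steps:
T = -1330 (T = 486 - 1816 = -1330)
V = -208 (V = -(-1352 - 1*(-1768))/2 = -(-1352 + 1768)/2 = -½*416 = -208)
(T + V)/(H - 1235) = (-1330 - 208)/(1837 - 1235) = -1538/602 = -1538*1/602 = -769/301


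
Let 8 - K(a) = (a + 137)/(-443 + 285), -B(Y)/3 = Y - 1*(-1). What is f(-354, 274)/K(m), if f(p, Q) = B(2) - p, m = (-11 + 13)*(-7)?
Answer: 54510/1387 ≈ 39.301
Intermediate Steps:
m = -14 (m = 2*(-7) = -14)
B(Y) = -3 - 3*Y (B(Y) = -3*(Y - 1*(-1)) = -3*(Y + 1) = -3*(1 + Y) = -3 - 3*Y)
f(p, Q) = -9 - p (f(p, Q) = (-3 - 3*2) - p = (-3 - 6) - p = -9 - p)
K(a) = 1401/158 + a/158 (K(a) = 8 - (a + 137)/(-443 + 285) = 8 - (137 + a)/(-158) = 8 - (137 + a)*(-1)/158 = 8 - (-137/158 - a/158) = 8 + (137/158 + a/158) = 1401/158 + a/158)
f(-354, 274)/K(m) = (-9 - 1*(-354))/(1401/158 + (1/158)*(-14)) = (-9 + 354)/(1401/158 - 7/79) = 345/(1387/158) = 345*(158/1387) = 54510/1387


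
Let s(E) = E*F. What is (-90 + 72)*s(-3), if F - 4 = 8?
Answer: 648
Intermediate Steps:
F = 12 (F = 4 + 8 = 12)
s(E) = 12*E (s(E) = E*12 = 12*E)
(-90 + 72)*s(-3) = (-90 + 72)*(12*(-3)) = -18*(-36) = 648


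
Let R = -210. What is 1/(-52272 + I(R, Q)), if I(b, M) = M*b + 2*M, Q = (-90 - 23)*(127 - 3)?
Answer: 1/2862224 ≈ 3.4938e-7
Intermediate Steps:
Q = -14012 (Q = -113*124 = -14012)
I(b, M) = 2*M + M*b
1/(-52272 + I(R, Q)) = 1/(-52272 - 14012*(2 - 210)) = 1/(-52272 - 14012*(-208)) = 1/(-52272 + 2914496) = 1/2862224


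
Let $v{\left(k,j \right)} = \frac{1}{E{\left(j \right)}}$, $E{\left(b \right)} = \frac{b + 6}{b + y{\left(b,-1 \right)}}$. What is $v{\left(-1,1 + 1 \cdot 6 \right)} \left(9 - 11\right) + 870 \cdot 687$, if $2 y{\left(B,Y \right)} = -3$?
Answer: $\frac{7769959}{13} \approx 5.9769 \cdot 10^{5}$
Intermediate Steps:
$y{\left(B,Y \right)} = - \frac{3}{2}$ ($y{\left(B,Y \right)} = \frac{1}{2} \left(-3\right) = - \frac{3}{2}$)
$E{\left(b \right)} = \frac{6 + b}{- \frac{3}{2} + b}$ ($E{\left(b \right)} = \frac{b + 6}{b - \frac{3}{2}} = \frac{6 + b}{- \frac{3}{2} + b}$)
$v{\left(k,j \right)} = \frac{-3 + 2 j}{2 \left(6 + j\right)}$ ($v{\left(k,j \right)} = \frac{1}{2 \frac{1}{-3 + 2 j} \left(6 + j\right)} = \frac{-3 + 2 j}{2 \left(6 + j\right)}$)
$v{\left(-1,1 + 1 \cdot 6 \right)} \left(9 - 11\right) + 870 \cdot 687 = \frac{- \frac{3}{2} + \left(1 + 1 \cdot 6\right)}{6 + \left(1 + 1 \cdot 6\right)} \left(9 - 11\right) + 870 \cdot 687 = \frac{- \frac{3}{2} + \left(1 + 6\right)}{6 + \left(1 + 6\right)} \left(-2\right) + 597690 = \frac{- \frac{3}{2} + 7}{6 + 7} \left(-2\right) + 597690 = \frac{1}{13} \cdot \frac{11}{2} \left(-2\right) + 597690 = \frac{11}{26} \left(-2\right) + 597690 = - \frac{11}{13} + 597690 = \frac{7769959}{13}$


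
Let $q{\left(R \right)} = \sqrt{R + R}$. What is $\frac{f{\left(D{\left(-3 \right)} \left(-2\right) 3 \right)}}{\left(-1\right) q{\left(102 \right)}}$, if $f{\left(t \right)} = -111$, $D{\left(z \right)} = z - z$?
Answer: $\frac{37 \sqrt{51}}{34} \approx 7.7716$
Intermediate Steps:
$q{\left(R \right)} = \sqrt{2} \sqrt{R}$ ($q{\left(R \right)} = \sqrt{2 R} = \sqrt{2} \sqrt{R}$)
$D{\left(z \right)} = 0$
$\frac{f{\left(D{\left(-3 \right)} \left(-2\right) 3 \right)}}{\left(-1\right) q{\left(102 \right)}} = - \frac{111}{\left(-1\right) \sqrt{2} \sqrt{102}} = - \frac{111}{\left(-1\right) 2 \sqrt{51}} = - \frac{111}{\left(-2\right) \sqrt{51}} = - 111 \left(- \frac{\sqrt{51}}{102}\right) = \frac{37 \sqrt{51}}{34}$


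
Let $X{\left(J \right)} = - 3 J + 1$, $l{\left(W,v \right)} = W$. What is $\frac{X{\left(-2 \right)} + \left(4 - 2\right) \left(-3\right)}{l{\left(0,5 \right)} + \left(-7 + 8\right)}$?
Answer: $1$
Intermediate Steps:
$X{\left(J \right)} = 1 - 3 J$
$\frac{X{\left(-2 \right)} + \left(4 - 2\right) \left(-3\right)}{l{\left(0,5 \right)} + \left(-7 + 8\right)} = \frac{\left(1 - -6\right) + \left(4 - 2\right) \left(-3\right)}{0 + \left(-7 + 8\right)} = \frac{\left(1 + 6\right) + 2 \left(-3\right)}{0 + 1} = \frac{7 - 6}{1} = 1 \cdot 1 = 1$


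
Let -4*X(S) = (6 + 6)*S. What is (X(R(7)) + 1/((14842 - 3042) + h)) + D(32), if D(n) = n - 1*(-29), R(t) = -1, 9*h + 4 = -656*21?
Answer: 5914889/92420 ≈ 64.000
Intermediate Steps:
h = -13780/9 (h = -4/9 + (-656*21)/9 = -4/9 + (⅑)*(-13776) = -4/9 - 4592/3 = -13780/9 ≈ -1531.1)
X(S) = -3*S (X(S) = -(6 + 6)*S/4 = -3*S)
D(n) = 29 + n (D(n) = n + 29 = 29 + n)
(X(R(7)) + 1/((14842 - 3042) + h)) + D(32) = (-3*(-1) + 1/((14842 - 3042) - 13780/9)) + (29 + 32) = (3 + 1/(11800 - 13780/9)) + 61 = (3 + 1/(92420/9)) + 61 = (3 + 9/92420) + 61 = 277269/92420 + 61 = 5914889/92420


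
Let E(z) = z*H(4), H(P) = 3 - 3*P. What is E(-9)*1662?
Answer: 134622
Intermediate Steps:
E(z) = -9*z (E(z) = z*(3 - 3*4) = z*(3 - 12) = z*(-9) = -9*z)
E(-9)*1662 = -9*(-9)*1662 = 81*1662 = 134622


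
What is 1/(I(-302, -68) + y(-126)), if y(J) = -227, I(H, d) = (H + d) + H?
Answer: -1/899 ≈ -0.0011123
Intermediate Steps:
I(H, d) = d + 2*H
1/(I(-302, -68) + y(-126)) = 1/((-68 + 2*(-302)) - 227) = 1/((-68 - 604) - 227) = 1/(-672 - 227) = 1/(-899) = -1/899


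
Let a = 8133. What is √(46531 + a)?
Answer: 2*√13666 ≈ 233.80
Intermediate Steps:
√(46531 + a) = √(46531 + 8133) = √54664 = 2*√13666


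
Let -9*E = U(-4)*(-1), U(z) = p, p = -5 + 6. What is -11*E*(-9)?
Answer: 11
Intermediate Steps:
p = 1
U(z) = 1
E = ⅑ (E = -(-1)/9 = -⅑*(-1) = ⅑ ≈ 0.11111)
-11*E*(-9) = -11*⅑*(-9) = -11/9*(-9) = 11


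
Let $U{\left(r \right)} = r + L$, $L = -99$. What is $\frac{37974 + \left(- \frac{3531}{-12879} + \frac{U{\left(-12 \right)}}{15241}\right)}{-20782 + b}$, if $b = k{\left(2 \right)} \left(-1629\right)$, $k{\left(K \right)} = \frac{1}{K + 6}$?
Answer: $- \frac{19877132689568}{10984650578505} \approx -1.8095$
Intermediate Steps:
$k{\left(K \right)} = \frac{1}{6 + K}$
$U{\left(r \right)} = -99 + r$ ($U{\left(r \right)} = r - 99 = -99 + r$)
$b = - \frac{1629}{8}$ ($b = \frac{1}{6 + 2} \left(-1629\right) = \frac{1}{8} \left(-1629\right) = - \frac{1629}{8} \approx -203.63$)
$\frac{37974 + \left(- \frac{3531}{-12879} + \frac{U{\left(-12 \right)}}{15241}\right)}{-20782 + b} = \frac{37974 + \left(- \frac{3531}{-12879} + \frac{-99 - 12}{15241}\right)}{-20782 - \frac{1629}{8}} = \frac{37974 - - \frac{17462134}{65429613}}{- \frac{167885}{8}} = \left(37974 + \left(\frac{1177}{4293} - \frac{111}{15241}\right)\right) \left(- \frac{8}{167885}\right) = \left(37974 + \frac{17462134}{65429613}\right) \left(- \frac{8}{167885}\right) = \frac{2484641586196}{65429613} \left(- \frac{8}{167885}\right) = - \frac{19877132689568}{10984650578505}$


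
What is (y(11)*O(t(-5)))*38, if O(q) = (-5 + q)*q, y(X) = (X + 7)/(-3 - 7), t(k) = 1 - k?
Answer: -2052/5 ≈ -410.40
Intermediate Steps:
y(X) = -7/10 - X/10 (y(X) = (7 + X)/(-10) = (7 + X)*(-⅒) = -7/10 - X/10)
O(q) = q*(-5 + q)
(y(11)*O(t(-5)))*38 = ((-7/10 - ⅒*11)*((1 - 1*(-5))*(-5 + (1 - 1*(-5)))))*38 = ((-7/10 - 11/10)*((1 + 5)*(-5 + (1 + 5))))*38 = -54*(-5 + 6)/5*38 = -54/5*38 = -2052/5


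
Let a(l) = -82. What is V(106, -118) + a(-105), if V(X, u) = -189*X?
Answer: -20116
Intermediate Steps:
V(106, -118) + a(-105) = -189*106 - 82 = -20034 - 82 = -20116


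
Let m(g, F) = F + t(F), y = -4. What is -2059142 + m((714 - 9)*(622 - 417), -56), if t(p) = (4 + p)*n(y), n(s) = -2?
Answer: -2059094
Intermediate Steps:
t(p) = -8 - 2*p (t(p) = (4 + p)*(-2) = -8 - 2*p)
m(g, F) = -8 - F (m(g, F) = F + (-8 - 2*F) = -8 - F)
-2059142 + m((714 - 9)*(622 - 417), -56) = -2059142 + (-8 - 1*(-56)) = -2059142 + (-8 + 56) = -2059142 + 48 = -2059094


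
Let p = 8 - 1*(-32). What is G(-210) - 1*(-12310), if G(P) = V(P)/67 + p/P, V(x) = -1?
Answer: 17319881/1407 ≈ 12310.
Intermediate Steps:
p = 40 (p = 8 + 32 = 40)
G(P) = -1/67 + 40/P
G(-210) - 1*(-12310) = (1/67)*(2680 - 1*(-210))/(-210) - 1*(-12310) = (1/67)*(-1/210)*(2680 + 210) + 12310 = (1/67)*(-1/210)*2890 + 12310 = -289/1407 + 12310 = 17319881/1407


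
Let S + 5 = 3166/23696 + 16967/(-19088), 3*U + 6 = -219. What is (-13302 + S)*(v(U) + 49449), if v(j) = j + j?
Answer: -18546347828801715/28269328 ≈ -6.5606e+8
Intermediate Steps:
U = -75 (U = -2 + (⅓)*(-219) = -2 - 73 = -75)
S = -162697729/28269328 (S = -5 + (3166/23696 + 16967/(-19088)) = -5 + (3166*(1/23696) + 16967*(-1/19088)) = -5 + (1583/11848 - 16967/19088) = -5 - 21351089/28269328 = -162697729/28269328 ≈ -5.7553)
v(j) = 2*j
(-13302 + S)*(v(U) + 49449) = (-13302 - 162697729/28269328)*(2*(-75) + 49449) = -376201298785*(-150 + 49449)/28269328 = -376201298785/28269328*49299 = -18546347828801715/28269328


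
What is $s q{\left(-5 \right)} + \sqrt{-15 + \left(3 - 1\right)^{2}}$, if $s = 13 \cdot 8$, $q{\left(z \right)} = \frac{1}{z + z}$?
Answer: $- \frac{52}{5} + i \sqrt{11} \approx -10.4 + 3.3166 i$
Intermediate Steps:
$q{\left(z \right)} = \frac{1}{2 z}$
$s = 104$
$s q{\left(-5 \right)} + \sqrt{-15 + \left(3 - 1\right)^{2}} = 104 \frac{1}{2 \left(-5\right)} + \sqrt{-15 + \left(3 - 1\right)^{2}} = 104 \cdot \frac{1}{2} \left(- \frac{1}{5}\right) + \sqrt{-15 + 2^{2}} = 104 \left(- \frac{1}{10}\right) + \sqrt{-15 + 4} = - \frac{52}{5} + \sqrt{-11} = - \frac{52}{5} + i \sqrt{11}$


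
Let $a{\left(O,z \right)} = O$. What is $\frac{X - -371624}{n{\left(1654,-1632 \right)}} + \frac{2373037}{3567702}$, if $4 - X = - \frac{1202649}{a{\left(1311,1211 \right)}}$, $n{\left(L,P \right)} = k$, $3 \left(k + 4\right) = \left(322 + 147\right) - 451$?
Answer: $\frac{145208058283819}{779542887} \approx 1.8627 \cdot 10^{5}$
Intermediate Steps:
$k = 2$ ($k = -4 + \frac{\left(322 + 147\right) - 451}{3} = -4 + \frac{469 - 451}{3} = -4 + \frac{1}{3} \cdot 18 = -4 + 6 = 2$)
$n{\left(L,P \right)} = 2$
$X = \frac{402631}{437}$ ($X = 4 - - \frac{1202649}{1311} = 4 - \left(-1202649\right) \frac{1}{1311} = 4 - - \frac{400883}{437} = 4 + \frac{400883}{437} = \frac{402631}{437} \approx 921.35$)
$\frac{X - -371624}{n{\left(1654,-1632 \right)}} + \frac{2373037}{3567702} = \frac{\frac{402631}{437} - -371624}{2} + \frac{2373037}{3567702} = \left(\frac{402631}{437} + 371624\right) \frac{1}{2} + 2373037 \cdot \frac{1}{3567702} = \frac{162802319}{437} \cdot \frac{1}{2} + \frac{2373037}{3567702} = \frac{162802319}{874} + \frac{2373037}{3567702} = \frac{145208058283819}{779542887}$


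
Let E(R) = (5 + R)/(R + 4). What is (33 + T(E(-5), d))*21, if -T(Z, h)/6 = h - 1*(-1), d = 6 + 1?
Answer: -315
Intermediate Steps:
d = 7
E(R) = (5 + R)/(4 + R)
T(Z, h) = -6 - 6*h (T(Z, h) = -6*(h - 1*(-1)) = -6*(h + 1) = -6*(1 + h) = -6 - 6*h)
(33 + T(E(-5), d))*21 = (33 + (-6 - 6*7))*21 = (33 + (-6 - 42))*21 = (33 - 48)*21 = -15*21 = -315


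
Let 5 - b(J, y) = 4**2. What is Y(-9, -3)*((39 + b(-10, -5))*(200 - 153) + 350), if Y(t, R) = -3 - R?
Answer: 0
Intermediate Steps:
b(J, y) = -11 (b(J, y) = 5 - 1*4**2 = 5 - 1*16 = 5 - 16 = -11)
Y(-9, -3)*((39 + b(-10, -5))*(200 - 153) + 350) = (-3 - 1*(-3))*((39 - 11)*(200 - 153) + 350) = (-3 + 3)*(28*47 + 350) = 0*(1316 + 350) = 0*1666 = 0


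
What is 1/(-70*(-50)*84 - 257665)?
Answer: 1/36335 ≈ 2.7522e-5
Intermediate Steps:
1/(-70*(-50)*84 - 257665) = 1/(3500*84 - 257665) = 1/(294000 - 257665) = 1/36335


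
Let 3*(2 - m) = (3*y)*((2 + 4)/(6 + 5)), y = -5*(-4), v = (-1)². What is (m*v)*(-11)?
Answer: 98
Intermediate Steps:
v = 1
y = 20
m = -98/11 (m = 2 - 3*20*(2 + 4)/(6 + 5)/3 = 2 - 20*6/11 = 2 - ⅓*360/11 = 2 - 120/11 = -98/11 ≈ -8.9091)
(m*v)*(-11) = -98/11*1*(-11) = -98/11*(-11) = 98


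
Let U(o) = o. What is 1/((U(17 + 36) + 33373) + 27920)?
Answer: 1/61346 ≈ 1.6301e-5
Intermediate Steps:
1/((U(17 + 36) + 33373) + 27920) = 1/(((17 + 36) + 33373) + 27920) = 1/((53 + 33373) + 27920) = 1/(33426 + 27920) = 1/61346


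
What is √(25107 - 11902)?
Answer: √13205 ≈ 114.91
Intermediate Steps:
√(25107 - 11902) = √13205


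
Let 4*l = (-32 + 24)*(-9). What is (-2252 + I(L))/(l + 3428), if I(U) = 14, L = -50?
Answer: -1119/1723 ≈ -0.64945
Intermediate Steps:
l = 18 (l = ((-32 + 24)*(-9))/4 = (-8*(-9))/4 = (¼)*72 = 18)
(-2252 + I(L))/(l + 3428) = (-2252 + 14)/(18 + 3428) = -2238/3446 = -2238*1/3446 = -1119/1723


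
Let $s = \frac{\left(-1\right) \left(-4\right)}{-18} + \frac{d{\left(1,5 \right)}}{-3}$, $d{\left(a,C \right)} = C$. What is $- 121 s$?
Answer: $\frac{2057}{9} \approx 228.56$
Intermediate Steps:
$s = - \frac{17}{9}$ ($s = \frac{\left(-1\right) \left(-4\right)}{-18} + \frac{5}{-3} = 4 \left(- \frac{1}{18}\right) + 5 \left(- \frac{1}{3}\right) = - \frac{2}{9} - \frac{5}{3} = - \frac{17}{9} \approx -1.8889$)
$- 121 s = \left(-121\right) \left(- \frac{17}{9}\right) = \frac{2057}{9}$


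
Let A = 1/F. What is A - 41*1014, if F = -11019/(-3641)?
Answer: -458100265/11019 ≈ -41574.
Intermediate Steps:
F = 11019/3641 (F = -11019*(-1/3641) = 11019/3641 ≈ 3.0264)
A = 3641/11019 (A = 1/(11019/3641) = 3641/11019 ≈ 0.33043)
A - 41*1014 = 3641/11019 - 41*1014 = 3641/11019 - 41574 = -458100265/11019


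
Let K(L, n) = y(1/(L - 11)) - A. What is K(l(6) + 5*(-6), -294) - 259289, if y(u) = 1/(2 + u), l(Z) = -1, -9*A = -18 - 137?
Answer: -193701370/747 ≈ -2.5931e+5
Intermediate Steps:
A = 155/9 (A = -(-18 - 137)/9 = -⅑*(-155) = 155/9 ≈ 17.222)
K(L, n) = -155/9 + 1/(2 + 1/(-11 + L)) (K(L, n) = 1/(2 + 1/(L - 11)) - 1*155/9 = 1/(2 + 1/(-11 + L)) - 155/9 = -155/9 + 1/(2 + 1/(-11 + L)))
K(l(6) + 5*(-6), -294) - 259289 = (3156 - 301*(-1 + 5*(-6)))/(9*(-21 + 2*(-1 + 5*(-6)))) - 259289 = (3156 - 301*(-1 - 30))/(9*(-21 + 2*(-1 - 30))) - 259289 = (3156 - 301*(-31))/(9*(-21 + 2*(-31))) - 259289 = (3156 + 9331)/(9*(-21 - 62)) - 259289 = (⅑)*12487/(-83) - 259289 = (⅑)*(-1/83)*12487 - 259289 = -12487/747 - 259289 = -193701370/747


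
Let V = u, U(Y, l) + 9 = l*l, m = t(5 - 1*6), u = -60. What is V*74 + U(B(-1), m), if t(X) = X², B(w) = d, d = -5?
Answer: -4448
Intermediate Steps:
B(w) = -5
m = 1 (m = (5 - 1*6)² = (5 - 6)² = (-1)² = 1)
U(Y, l) = -9 + l² (U(Y, l) = -9 + l*l = -9 + l²)
V = -60
V*74 + U(B(-1), m) = -60*74 + (-9 + 1²) = -4440 + (-9 + 1) = -4440 - 8 = -4448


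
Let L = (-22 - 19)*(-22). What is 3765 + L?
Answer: 4667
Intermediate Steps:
L = 902 (L = -41*(-22) = 902)
3765 + L = 3765 + 902 = 4667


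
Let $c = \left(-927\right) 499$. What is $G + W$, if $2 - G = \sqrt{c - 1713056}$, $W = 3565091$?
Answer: $3565093 - i \sqrt{2175629} \approx 3.5651 \cdot 10^{6} - 1475.0 i$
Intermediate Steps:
$c = -462573$
$G = 2 - i \sqrt{2175629}$ ($G = 2 - \sqrt{-462573 - 1713056} = 2 - \sqrt{-2175629} = 2 - i \sqrt{2175629} \approx 2.0 - 1475.0 i$)
$G + W = \left(2 - i \sqrt{2175629}\right) + 3565091 = 3565093 - i \sqrt{2175629}$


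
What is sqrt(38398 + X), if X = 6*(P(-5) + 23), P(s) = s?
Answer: sqrt(38506) ≈ 196.23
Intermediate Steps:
X = 108 (X = 6*(-5 + 23) = 6*18 = 108)
sqrt(38398 + X) = sqrt(38398 + 108) = sqrt(38506)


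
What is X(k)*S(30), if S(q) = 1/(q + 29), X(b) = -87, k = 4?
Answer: -87/59 ≈ -1.4746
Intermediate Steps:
S(q) = 1/(29 + q)
X(k)*S(30) = -87/(29 + 30) = -87/59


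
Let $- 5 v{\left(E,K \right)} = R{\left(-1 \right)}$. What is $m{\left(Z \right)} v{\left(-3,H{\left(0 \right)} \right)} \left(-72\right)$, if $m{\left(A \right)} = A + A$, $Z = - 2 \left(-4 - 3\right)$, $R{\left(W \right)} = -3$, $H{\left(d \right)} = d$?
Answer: $- \frac{6048}{5} \approx -1209.6$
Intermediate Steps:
$v{\left(E,K \right)} = \frac{3}{5}$ ($v{\left(E,K \right)} = \left(- \frac{1}{5}\right) \left(-3\right) = \frac{3}{5}$)
$Z = 14$ ($Z = \left(-2\right) \left(-7\right) = 14$)
$m{\left(A \right)} = 2 A$
$m{\left(Z \right)} v{\left(-3,H{\left(0 \right)} \right)} \left(-72\right) = 2 \cdot 14 \cdot \frac{3}{5} \left(-72\right) = 28 \cdot \frac{3}{5} \left(-72\right) = \frac{84}{5} \left(-72\right) = - \frac{6048}{5}$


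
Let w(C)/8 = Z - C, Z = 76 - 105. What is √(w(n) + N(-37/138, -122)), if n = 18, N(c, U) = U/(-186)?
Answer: I*√3246351/93 ≈ 19.374*I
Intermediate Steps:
Z = -29
N(c, U) = -U/186 (N(c, U) = U*(-1/186) = -U/186)
w(C) = -232 - 8*C (w(C) = 8*(-29 - C) = -232 - 8*C)
√(w(n) + N(-37/138, -122)) = √((-232 - 8*18) - 1/186*(-122)) = √((-232 - 144) + 61/93) = √(-376 + 61/93) = √(-34907/93) = I*√3246351/93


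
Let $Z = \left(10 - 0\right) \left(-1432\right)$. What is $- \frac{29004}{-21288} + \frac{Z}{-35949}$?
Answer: $\frac{112292413}{63773526} \approx 1.7608$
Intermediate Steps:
$Z = -14320$ ($Z = \left(10 + 0\right) \left(-1432\right) = 10 \left(-1432\right) = -14320$)
$- \frac{29004}{-21288} + \frac{Z}{-35949} = - \frac{29004}{-21288} - \frac{14320}{-35949} = \left(-29004\right) \left(- \frac{1}{21288}\right) - - \frac{14320}{35949} = \frac{2417}{1774} + \frac{14320}{35949} = \frac{112292413}{63773526}$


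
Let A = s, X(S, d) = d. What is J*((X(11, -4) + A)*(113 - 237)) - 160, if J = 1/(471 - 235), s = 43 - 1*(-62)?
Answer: -12571/59 ≈ -213.07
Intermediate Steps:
s = 105 (s = 43 + 62 = 105)
A = 105
J = 1/236 ≈ 0.0042373
J*((X(11, -4) + A)*(113 - 237)) - 160 = ((-4 + 105)*(113 - 237))/236 - 160 = (101*(-124))/236 - 160 = (1/236)*(-12524) - 160 = -3131/59 - 160 = -12571/59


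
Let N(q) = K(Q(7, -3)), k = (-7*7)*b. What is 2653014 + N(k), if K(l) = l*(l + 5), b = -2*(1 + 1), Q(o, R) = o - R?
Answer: 2653164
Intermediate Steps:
b = -4 (b = -2*2 = -4)
k = 196 (k = -7*7*(-4) = -49*(-4) = 196)
K(l) = l*(5 + l)
N(q) = 150 (N(q) = (7 - 1*(-3))*(5 + (7 - 1*(-3))) = (7 + 3)*(5 + (7 + 3)) = 10*(5 + 10) = 10*15 = 150)
2653014 + N(k) = 2653014 + 150 = 2653164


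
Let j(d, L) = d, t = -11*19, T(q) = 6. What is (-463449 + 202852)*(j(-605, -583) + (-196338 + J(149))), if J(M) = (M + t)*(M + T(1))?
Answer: 53746307071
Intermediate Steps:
t = -209
J(M) = (-209 + M)*(6 + M) (J(M) = (M - 209)*(M + 6) = (-209 + M)*(6 + M))
(-463449 + 202852)*(j(-605, -583) + (-196338 + J(149))) = (-463449 + 202852)*(-605 + (-196338 + (-1254 + 149² - 203*149))) = -260597*(-605 + (-196338 + (-1254 + 22201 - 30247))) = -260597*(-605 + (-196338 - 9300)) = -260597*(-605 - 205638) = -260597*(-206243) = 53746307071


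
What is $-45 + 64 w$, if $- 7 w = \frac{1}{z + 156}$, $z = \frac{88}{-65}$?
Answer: $- \frac{792635}{17591} \approx -45.059$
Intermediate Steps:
$z = - \frac{88}{65}$ ($z = 88 \left(- \frac{1}{65}\right) = - \frac{88}{65} \approx -1.3538$)
$w = - \frac{65}{70364}$ ($w = - \frac{1}{7 \left(- \frac{88}{65} + 156\right)} = - \frac{1}{7 \cdot \frac{10052}{65}} = \left(- \frac{1}{7}\right) \frac{65}{10052} = - \frac{65}{70364} \approx -0.00092377$)
$-45 + 64 w = -45 + 64 \left(- \frac{65}{70364}\right) = -45 - \frac{1040}{17591} = - \frac{792635}{17591}$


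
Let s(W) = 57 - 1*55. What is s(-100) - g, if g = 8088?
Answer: -8086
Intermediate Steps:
s(W) = 2 (s(W) = 57 - 55 = 2)
s(-100) - g = 2 - 1*8088 = 2 - 8088 = -8086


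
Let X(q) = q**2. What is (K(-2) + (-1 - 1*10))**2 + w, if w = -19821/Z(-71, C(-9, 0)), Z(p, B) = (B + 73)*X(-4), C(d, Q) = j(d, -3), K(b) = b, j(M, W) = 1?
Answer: 180275/1184 ≈ 152.26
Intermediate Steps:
C(d, Q) = 1
Z(p, B) = 1168 + 16*B (Z(p, B) = (B + 73)*(-4)**2 = (73 + B)*16 = 1168 + 16*B)
w = -19821/1184 (w = -19821/(1168 + 16*1) = -19821/(1168 + 16) = -19821/1184 ≈ -16.741)
(K(-2) + (-1 - 1*10))**2 + w = (-2 + (-1 - 1*10))**2 - 19821/1184 = (-2 + (-1 - 10))**2 - 19821/1184 = (-2 - 11)**2 - 19821/1184 = (-13)**2 - 19821/1184 = 169 - 19821/1184 = 180275/1184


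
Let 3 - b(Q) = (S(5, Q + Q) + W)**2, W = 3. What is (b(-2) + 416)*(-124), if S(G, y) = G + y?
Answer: -49972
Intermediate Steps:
b(Q) = 3 - (8 + 2*Q)**2 (b(Q) = 3 - ((5 + (Q + Q)) + 3)**2 = 3 - ((5 + 2*Q) + 3)**2 = 3 - (8 + 2*Q)**2)
(b(-2) + 416)*(-124) = ((3 - 4*(4 - 2)**2) + 416)*(-124) = ((3 - 4*2**2) + 416)*(-124) = ((3 - 4*4) + 416)*(-124) = ((3 - 16) + 416)*(-124) = (-13 + 416)*(-124) = 403*(-124) = -49972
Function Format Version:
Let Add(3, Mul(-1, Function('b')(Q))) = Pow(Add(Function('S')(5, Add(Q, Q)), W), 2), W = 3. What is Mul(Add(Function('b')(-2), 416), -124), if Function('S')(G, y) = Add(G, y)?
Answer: -49972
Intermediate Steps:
Function('b')(Q) = Add(3, Mul(-1, Pow(Add(8, Mul(2, Q)), 2))) (Function('b')(Q) = Add(3, Mul(-1, Pow(Add(Add(5, Add(Q, Q)), 3), 2))) = Add(3, Mul(-1, Pow(Add(Add(5, Mul(2, Q)), 3), 2))) = Add(3, Mul(-1, Pow(Add(8, Mul(2, Q)), 2))))
Mul(Add(Function('b')(-2), 416), -124) = Mul(Add(Add(3, Mul(-4, Pow(Add(4, -2), 2))), 416), -124) = Mul(Add(Add(3, Mul(-4, Pow(2, 2))), 416), -124) = Mul(Add(Add(3, Mul(-4, 4)), 416), -124) = Mul(Add(Add(3, -16), 416), -124) = Mul(Add(-13, 416), -124) = Mul(403, -124) = -49972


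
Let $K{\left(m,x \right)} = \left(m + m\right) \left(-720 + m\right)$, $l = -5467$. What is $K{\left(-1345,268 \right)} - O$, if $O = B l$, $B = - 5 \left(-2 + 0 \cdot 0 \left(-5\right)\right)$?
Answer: $5609520$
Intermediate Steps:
$B = 10$ ($B = - 5 \left(-2 + 0 \left(-5\right)\right) = - 5 \left(-2 + 0\right) = \left(-5\right) \left(-2\right) = 10$)
$K{\left(m,x \right)} = 2 m \left(-720 + m\right)$
$O = -54670$ ($O = 10 \left(-5467\right) = -54670$)
$K{\left(-1345,268 \right)} - O = 2 \left(-1345\right) \left(-720 - 1345\right) - -54670 = 2 \left(-1345\right) \left(-2065\right) + 54670 = 5554850 + 54670 = 5609520$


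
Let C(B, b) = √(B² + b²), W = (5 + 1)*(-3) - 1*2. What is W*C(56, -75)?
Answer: -20*√8761 ≈ -1872.0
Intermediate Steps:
W = -20 (W = 6*(-3) - 2 = -18 - 2 = -20)
W*C(56, -75) = -20*√(56² + (-75)²) = -20*√(3136 + 5625) = -20*√8761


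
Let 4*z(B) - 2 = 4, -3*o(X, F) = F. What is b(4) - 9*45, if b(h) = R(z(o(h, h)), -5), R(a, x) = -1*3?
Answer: -408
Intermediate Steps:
o(X, F) = -F/3
z(B) = 3/2 (z(B) = ½ + (¼)*4 = ½ + 1 = 3/2)
R(a, x) = -3
b(h) = -3
b(4) - 9*45 = -3 - 9*45 = -3 - 405 = -408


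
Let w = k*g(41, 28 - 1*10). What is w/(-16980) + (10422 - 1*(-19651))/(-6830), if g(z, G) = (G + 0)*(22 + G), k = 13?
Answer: -9576139/1932890 ≈ -4.9543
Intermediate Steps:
g(z, G) = G*(22 + G)
w = 9360 (w = 13*((28 - 1*10)*(22 + (28 - 1*10))) = 13*((28 - 10)*(22 + (28 - 10))) = 13*(18*(22 + 18)) = 13*(18*40) = 13*720 = 9360)
w/(-16980) + (10422 - 1*(-19651))/(-6830) = 9360/(-16980) + (10422 - 1*(-19651))/(-6830) = 9360*(-1/16980) + (10422 + 19651)*(-1/6830) = -156/283 + 30073*(-1/6830) = -156/283 - 30073/6830 = -9576139/1932890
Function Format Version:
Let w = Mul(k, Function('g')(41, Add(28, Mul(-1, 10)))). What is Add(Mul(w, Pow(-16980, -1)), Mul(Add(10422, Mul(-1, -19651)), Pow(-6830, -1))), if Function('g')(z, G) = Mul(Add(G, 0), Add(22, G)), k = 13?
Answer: Rational(-9576139, 1932890) ≈ -4.9543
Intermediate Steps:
Function('g')(z, G) = Mul(G, Add(22, G))
w = 9360 (w = Mul(13, Mul(Add(28, Mul(-1, 10)), Add(22, Add(28, Mul(-1, 10))))) = Mul(13, Mul(Add(28, -10), Add(22, Add(28, -10)))) = Mul(13, Mul(18, Add(22, 18))) = Mul(13, Mul(18, 40)) = Mul(13, 720) = 9360)
Add(Mul(w, Pow(-16980, -1)), Mul(Add(10422, Mul(-1, -19651)), Pow(-6830, -1))) = Add(Mul(9360, Pow(-16980, -1)), Mul(Add(10422, Mul(-1, -19651)), Pow(-6830, -1))) = Add(Mul(9360, Rational(-1, 16980)), Mul(Add(10422, 19651), Rational(-1, 6830))) = Add(Rational(-156, 283), Mul(30073, Rational(-1, 6830))) = Add(Rational(-156, 283), Rational(-30073, 6830)) = Rational(-9576139, 1932890)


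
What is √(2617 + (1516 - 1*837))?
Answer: 4*√206 ≈ 57.411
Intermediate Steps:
√(2617 + (1516 - 1*837)) = √(2617 + (1516 - 837)) = √(2617 + 679) = √3296 = 4*√206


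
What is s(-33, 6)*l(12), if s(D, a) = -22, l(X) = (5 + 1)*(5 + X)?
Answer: -2244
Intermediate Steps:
l(X) = 30 + 6*X (l(X) = 6*(5 + X) = 30 + 6*X)
s(-33, 6)*l(12) = -22*(30 + 6*12) = -22*(30 + 72) = -22*102 = -2244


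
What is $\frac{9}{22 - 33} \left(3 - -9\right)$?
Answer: $- \frac{108}{11} \approx -9.8182$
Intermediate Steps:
$\frac{9}{22 - 33} \left(3 - -9\right) = \frac{9}{-11} \left(3 + 9\right) = 9 \left(- \frac{1}{11}\right) 12 = \left(- \frac{9}{11}\right) 12 = - \frac{108}{11}$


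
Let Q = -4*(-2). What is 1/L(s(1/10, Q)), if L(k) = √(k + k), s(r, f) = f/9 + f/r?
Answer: 3*√91/364 ≈ 0.078621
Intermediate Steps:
Q = 8
s(r, f) = f/9 + f/r (s(r, f) = f*(⅑) + f/r = f/9 + f/r)
L(k) = √2*√k (L(k) = √(2*k) = √2*√k)
1/L(s(1/10, Q)) = 1/(√2*√((⅑)*8 + 8/(1/10))) = 1/(√2*√(8/9 + 8/(⅒))) = 1/(√2*√(8/9 + 8*10)) = 1/(√2*√(8/9 + 80)) = 1/(√2*√(728/9)) = 1/(√2*(2*√182/3)) = 1/(4*√91/3) = 3*√91/364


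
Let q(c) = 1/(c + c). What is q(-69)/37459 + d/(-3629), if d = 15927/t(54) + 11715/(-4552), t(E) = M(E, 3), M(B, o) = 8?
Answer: -2924151767939/5337089732571 ≈ -0.54789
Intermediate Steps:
t(E) = 8
q(c) = 1/(2*c)
d = 2262687/1138 (d = 15927/8 + 11715/(-4552) = 15927*(1/8) + 11715*(-1/4552) = 15927/8 - 11715/4552 = 2262687/1138 ≈ 1988.3)
q(-69)/37459 + d/(-3629) = ((1/2)/(-69))/37459 + (2262687/1138)/(-3629) = ((1/2)*(-1/69))*(1/37459) + (2262687/1138)*(-1/3629) = -1/138*1/37459 - 2262687/4129802 = -1/5169342 - 2262687/4129802 = -2924151767939/5337089732571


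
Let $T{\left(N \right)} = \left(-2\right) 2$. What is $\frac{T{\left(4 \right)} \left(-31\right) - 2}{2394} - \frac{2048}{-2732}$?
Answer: $\frac{654527}{817551} \approx 0.80059$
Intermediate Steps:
$T{\left(N \right)} = -4$
$\frac{T{\left(4 \right)} \left(-31\right) - 2}{2394} - \frac{2048}{-2732} = \frac{\left(-4\right) \left(-31\right) - 2}{2394} - \frac{2048}{-2732} = \left(124 - 2\right) \frac{1}{2394} - - \frac{512}{683} = 122 \cdot \frac{1}{2394} + \frac{512}{683} = \frac{61}{1197} + \frac{512}{683} = \frac{654527}{817551}$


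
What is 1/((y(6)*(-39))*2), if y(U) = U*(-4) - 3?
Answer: 1/2106 ≈ 0.00047483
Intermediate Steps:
y(U) = -3 - 4*U (y(U) = -4*U - 3 = -3 - 4*U)
1/((y(6)*(-39))*2) = 1/(((-3 - 4*6)*(-39))*2) = 1/(((-3 - 24)*(-39))*2) = 1/(-27*(-39)*2) = 1/(1053*2) = 1/2106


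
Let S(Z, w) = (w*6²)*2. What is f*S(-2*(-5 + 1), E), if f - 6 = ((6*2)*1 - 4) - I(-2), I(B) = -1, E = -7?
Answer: -7560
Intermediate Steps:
S(Z, w) = 72*w (S(Z, w) = (w*36)*2 = (36*w)*2 = 72*w)
f = 15 (f = 6 + (((6*2)*1 - 4) - 1*(-1)) = 6 + ((12*1 - 4) + 1) = 6 + ((12 - 4) + 1) = 6 + (8 + 1) = 6 + 9 = 15)
f*S(-2*(-5 + 1), E) = 15*(72*(-7)) = 15*(-504) = -7560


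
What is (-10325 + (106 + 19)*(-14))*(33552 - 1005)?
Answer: -393005025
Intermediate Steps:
(-10325 + (106 + 19)*(-14))*(33552 - 1005) = (-10325 + 125*(-14))*32547 = (-10325 - 1750)*32547 = -12075*32547 = -393005025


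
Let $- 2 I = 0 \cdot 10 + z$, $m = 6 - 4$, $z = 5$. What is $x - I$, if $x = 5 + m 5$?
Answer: $\frac{35}{2} \approx 17.5$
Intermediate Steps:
$m = 2$ ($m = 6 - 4 = 2$)
$I = - \frac{5}{2}$ ($I = - \frac{0 \cdot 10 + 5}{2} = - \frac{0 + 5}{2} = \left(- \frac{1}{2}\right) 5 = - \frac{5}{2} \approx -2.5$)
$x = 15$ ($x = 5 + 2 \cdot 5 = 5 + 10 = 15$)
$x - I = 15 - - \frac{5}{2} = 15 + \frac{5}{2} = \frac{35}{2}$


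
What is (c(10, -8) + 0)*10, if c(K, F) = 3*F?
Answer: -240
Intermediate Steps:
(c(10, -8) + 0)*10 = (3*(-8) + 0)*10 = (-24 + 0)*10 = -24*10 = -240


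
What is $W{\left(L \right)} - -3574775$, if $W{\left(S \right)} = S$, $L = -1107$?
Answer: $3573668$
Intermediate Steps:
$W{\left(L \right)} - -3574775 = -1107 - -3574775 = -1107 + 3574775 = 3573668$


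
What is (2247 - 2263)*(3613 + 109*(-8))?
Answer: -43856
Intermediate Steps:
(2247 - 2263)*(3613 + 109*(-8)) = -16*(3613 - 872) = -16*2741 = -43856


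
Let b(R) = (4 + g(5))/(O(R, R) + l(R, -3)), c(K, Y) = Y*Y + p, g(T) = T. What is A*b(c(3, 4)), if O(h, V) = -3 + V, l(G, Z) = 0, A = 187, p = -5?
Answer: 1683/8 ≈ 210.38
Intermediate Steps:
c(K, Y) = -5 + Y**2 (c(K, Y) = Y*Y - 5 = Y**2 - 5 = -5 + Y**2)
b(R) = 9/(-3 + R) (b(R) = (4 + 5)/((-3 + R) + 0) = 9/(-3 + R))
A*b(c(3, 4)) = 187*(9/(-3 + (-5 + 4**2))) = 187*(9/(-3 + (-5 + 16))) = 187*(9/(-3 + 11)) = 187*(9/8) = 1683/8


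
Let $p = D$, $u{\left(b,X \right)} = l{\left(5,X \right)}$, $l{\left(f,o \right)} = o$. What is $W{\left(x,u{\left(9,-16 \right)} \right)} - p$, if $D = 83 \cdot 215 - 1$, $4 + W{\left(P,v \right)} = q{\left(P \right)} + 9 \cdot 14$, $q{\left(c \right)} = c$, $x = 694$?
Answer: $-17028$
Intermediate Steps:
$u{\left(b,X \right)} = X$
$W{\left(P,v \right)} = 122 + P$ ($W{\left(P,v \right)} = -4 + \left(P + 9 \cdot 14\right) = -4 + \left(P + 126\right) = -4 + \left(126 + P\right) = 122 + P$)
$D = 17844$ ($D = 17845 - 1 = 17844$)
$p = 17844$
$W{\left(x,u{\left(9,-16 \right)} \right)} - p = \left(122 + 694\right) - 17844 = 816 - 17844 = -17028$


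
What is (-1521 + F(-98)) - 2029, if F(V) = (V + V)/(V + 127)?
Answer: -103146/29 ≈ -3556.8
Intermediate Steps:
F(V) = 2*V/(127 + V) (F(V) = (2*V)/(127 + V) = 2*V/(127 + V))
(-1521 + F(-98)) - 2029 = (-1521 + 2*(-98)/(127 - 98)) - 2029 = (-1521 + 2*(-98)/29) - 2029 = (-1521 + 2*(-98)*(1/29)) - 2029 = (-1521 - 196/29) - 2029 = -44305/29 - 2029 = -103146/29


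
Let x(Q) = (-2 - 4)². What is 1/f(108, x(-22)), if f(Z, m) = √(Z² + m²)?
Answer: √10/360 ≈ 0.0087841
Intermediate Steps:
x(Q) = 36 (x(Q) = (-6)² = 36)
1/f(108, x(-22)) = 1/(√(108² + 36²)) = 1/(√(11664 + 1296)) = 1/(√12960) = 1/(36*√10) = √10/360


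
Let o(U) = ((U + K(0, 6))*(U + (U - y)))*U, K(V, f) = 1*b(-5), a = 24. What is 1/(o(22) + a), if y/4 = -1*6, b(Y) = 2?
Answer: 1/35928 ≈ 2.7833e-5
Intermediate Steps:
K(V, f) = 2 (K(V, f) = 1*2 = 2)
y = -24 (y = 4*(-1*6) = 4*(-6) = -24)
o(U) = U*(2 + U)*(24 + 2*U) (o(U) = ((U + 2)*(U + (U - 1*(-24))))*U = ((2 + U)*(U + (U + 24)))*U = ((2 + U)*(U + (24 + U)))*U = ((2 + U)*(24 + 2*U))*U = U*(2 + U)*(24 + 2*U))
1/(o(22) + a) = 1/(2*22*(24 + 22**2 + 14*22) + 24) = 1/(2*22*(24 + 484 + 308) + 24) = 1/(2*22*816 + 24) = 1/(35904 + 24) = 1/35928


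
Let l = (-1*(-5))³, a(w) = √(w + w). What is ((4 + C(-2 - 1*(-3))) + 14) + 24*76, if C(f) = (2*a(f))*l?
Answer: 1842 + 250*√2 ≈ 2195.6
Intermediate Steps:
a(w) = √2*√w (a(w) = √(2*w) = √2*√w)
l = 125 (l = 5³ = 125)
C(f) = 250*√2*√f (C(f) = (2*(√2*√f))*125 = (2*√2*√f)*125 = 250*√2*√f)
((4 + C(-2 - 1*(-3))) + 14) + 24*76 = ((4 + 250*√2*√(-2 - 1*(-3))) + 14) + 24*76 = ((4 + 250*√2*√(-2 + 3)) + 14) + 1824 = ((4 + 250*√2*√1) + 14) + 1824 = ((4 + 250*√2*1) + 14) + 1824 = ((4 + 250*√2) + 14) + 1824 = (18 + 250*√2) + 1824 = 1842 + 250*√2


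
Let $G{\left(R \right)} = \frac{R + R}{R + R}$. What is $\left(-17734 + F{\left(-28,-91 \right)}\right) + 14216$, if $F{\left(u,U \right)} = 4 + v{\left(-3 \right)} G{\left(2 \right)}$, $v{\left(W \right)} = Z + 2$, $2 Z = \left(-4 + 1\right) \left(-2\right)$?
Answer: $-3509$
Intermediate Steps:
$G{\left(R \right)} = 1$ ($G{\left(R \right)} = \frac{2 R}{2 R} = 2 R \frac{1}{2 R} = 1$)
$Z = 3$ ($Z = \frac{\left(-4 + 1\right) \left(-2\right)}{2} = \frac{\left(-3\right) \left(-2\right)}{2} = \frac{1}{2} \cdot 6 = 3$)
$v{\left(W \right)} = 5$ ($v{\left(W \right)} = 3 + 2 = 5$)
$F{\left(u,U \right)} = 9$ ($F{\left(u,U \right)} = 4 + 5 \cdot 1 = 4 + 5 = 9$)
$\left(-17734 + F{\left(-28,-91 \right)}\right) + 14216 = \left(-17734 + 9\right) + 14216 = -17725 + 14216 = -3509$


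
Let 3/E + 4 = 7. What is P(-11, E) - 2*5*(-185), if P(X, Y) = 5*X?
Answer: 1795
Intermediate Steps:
E = 1 (E = 3/(-4 + 7) = 3/3 = 3*(⅓) = 1)
P(-11, E) - 2*5*(-185) = 5*(-11) - 2*5*(-185) = -55 - 10*(-185) = -55 + 1850 = 1795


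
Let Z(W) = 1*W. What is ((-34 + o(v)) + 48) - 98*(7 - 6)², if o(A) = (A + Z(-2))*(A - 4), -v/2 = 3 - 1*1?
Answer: -36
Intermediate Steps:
Z(W) = W
v = -4 (v = -2*(3 - 1*1) = -2*(3 - 1) = -2*2 = -4)
o(A) = (-4 + A)*(-2 + A) (o(A) = (A - 2)*(A - 4) = (-2 + A)*(-4 + A) = (-4 + A)*(-2 + A))
((-34 + o(v)) + 48) - 98*(7 - 6)² = ((-34 + (8 + (-4)² - 6*(-4))) + 48) - 98*(7 - 6)² = ((-34 + (8 + 16 + 24)) + 48) - 98*1² = ((-34 + 48) + 48) - 98*1 = (14 + 48) - 98 = 62 - 98 = -36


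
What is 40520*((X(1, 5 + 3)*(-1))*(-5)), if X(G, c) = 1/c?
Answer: 25325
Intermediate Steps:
40520*((X(1, 5 + 3)*(-1))*(-5)) = 40520*((-1/(5 + 3))*(-5)) = 40520*((-1/8)*(-5)) = 40520*(((⅛)*(-1))*(-5)) = 40520*(-⅛*(-5)) = 40520*(5/8) = 25325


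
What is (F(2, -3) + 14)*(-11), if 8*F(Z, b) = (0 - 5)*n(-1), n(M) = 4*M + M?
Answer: -1507/8 ≈ -188.38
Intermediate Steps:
n(M) = 5*M
F(Z, b) = 25/8 (F(Z, b) = ((0 - 5)*(5*(-1)))/8 = (-5*(-5))/8 = (⅛)*25 = 25/8)
(F(2, -3) + 14)*(-11) = (25/8 + 14)*(-11) = (137/8)*(-11) = -1507/8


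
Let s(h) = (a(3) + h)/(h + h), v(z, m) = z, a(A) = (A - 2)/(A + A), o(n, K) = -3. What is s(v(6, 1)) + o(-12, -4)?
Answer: -179/72 ≈ -2.4861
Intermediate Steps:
a(A) = (-2 + A)/(2*A) (a(A) = (-2 + A)/((2*A)) = (-2 + A)*(1/(2*A)) = (-2 + A)/(2*A))
s(h) = (⅙ + h)/(2*h) (s(h) = ((½)*(-2 + 3)/3 + h)/(h + h) = ((½)*(⅓)*1 + h)/((2*h)) = (⅙ + h)*(1/(2*h)) = (⅙ + h)/(2*h))
s(v(6, 1)) + o(-12, -4) = (1/12)*(1 + 6*6)/6 - 3 = (1/12)*(⅙)*(1 + 36) - 3 = (1/12)*(⅙)*37 - 3 = 37/72 - 3 = -179/72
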